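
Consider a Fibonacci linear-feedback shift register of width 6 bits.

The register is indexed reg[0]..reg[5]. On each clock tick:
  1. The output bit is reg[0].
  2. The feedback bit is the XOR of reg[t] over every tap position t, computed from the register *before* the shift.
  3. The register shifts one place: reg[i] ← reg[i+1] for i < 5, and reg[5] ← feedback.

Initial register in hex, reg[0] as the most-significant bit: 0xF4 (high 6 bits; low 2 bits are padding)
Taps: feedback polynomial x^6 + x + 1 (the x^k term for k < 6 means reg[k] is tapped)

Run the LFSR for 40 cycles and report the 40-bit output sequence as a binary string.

1111010001110010010110111011001101010111

step | reg (before) | out | fb
   0 | 111101 | 1 | 0
   1 | 111010 | 1 | 0
   2 | 110100 | 1 | 0
   3 | 101000 | 1 | 1
   4 | 010001 | 0 | 1
   5 | 100011 | 1 | 1
   6 | 000111 | 0 | 0
   7 | 001110 | 0 | 0
   8 | 011100 | 0 | 1
   9 | 111001 | 1 | 0
  10 | 110010 | 1 | 0
  11 | 100100 | 1 | 1
  12 | 001001 | 0 | 0
  13 | 010010 | 0 | 1
  14 | 100101 | 1 | 1
  15 | 001011 | 0 | 0
  16 | 010110 | 0 | 1
  17 | 101101 | 1 | 1
  18 | 011011 | 0 | 1
  19 | 110111 | 1 | 0
  20 | 101110 | 1 | 1
  21 | 011101 | 0 | 1
  22 | 111011 | 1 | 0
  23 | 110110 | 1 | 0
  24 | 101100 | 1 | 1
  25 | 011001 | 0 | 1
  26 | 110011 | 1 | 0
  27 | 100110 | 1 | 1
  28 | 001101 | 0 | 0
  29 | 011010 | 0 | 1
  30 | 110101 | 1 | 0
  31 | 101010 | 1 | 1
  32 | 010101 | 0 | 1
  33 | 101011 | 1 | 1
  34 | 010111 | 0 | 1
  35 | 101111 | 1 | 1
  36 | 011111 | 0 | 1
  37 | 111111 | 1 | 0
  38 | 111110 | 1 | 0
  39 | 111100 | 1 | 0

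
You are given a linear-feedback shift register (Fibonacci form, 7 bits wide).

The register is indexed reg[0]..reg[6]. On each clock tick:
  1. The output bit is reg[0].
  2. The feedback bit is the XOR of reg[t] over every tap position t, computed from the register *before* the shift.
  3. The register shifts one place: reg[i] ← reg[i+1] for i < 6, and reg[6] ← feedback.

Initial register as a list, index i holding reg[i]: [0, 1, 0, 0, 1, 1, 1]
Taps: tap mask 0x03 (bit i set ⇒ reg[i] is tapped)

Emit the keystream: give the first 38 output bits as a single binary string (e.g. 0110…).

k : reg_k → out_k, fb_k
0: 0100111 → 0, fb=1
1: 1001111 → 1, fb=1
2: 0011111 → 0, fb=0
3: 0111110 → 0, fb=1
4: 1111101 → 1, fb=0
5: 1111010 → 1, fb=0
6: 1110100 → 1, fb=0
7: 1101000 → 1, fb=0
8: 1010000 → 1, fb=1
9: 0100001 → 0, fb=1
10: 1000011 → 1, fb=1
11: 0000111 → 0, fb=0
12: 0001110 → 0, fb=0
13: 0011100 → 0, fb=0
14: 0111000 → 0, fb=1
15: 1110001 → 1, fb=0
16: 1100010 → 1, fb=0
17: 1000100 → 1, fb=1
18: 0001001 → 0, fb=0
19: 0010010 → 0, fb=0
20: 0100100 → 0, fb=1
21: 1001001 → 1, fb=1
22: 0010011 → 0, fb=0
23: 0100110 → 0, fb=1
24: 1001101 → 1, fb=1
25: 0011011 → 0, fb=0
26: 0110110 → 0, fb=1
27: 1101101 → 1, fb=0
28: 1011010 → 1, fb=1
29: 0110101 → 0, fb=1
30: 1101011 → 1, fb=0
31: 1010110 → 1, fb=1
32: 0101101 → 0, fb=1
33: 1011011 → 1, fb=1
34: 0110111 → 0, fb=1
35: 1101111 → 1, fb=0
36: 1011110 → 1, fb=1
37: 0111101 → 0, fb=1

01001111101000011100010010011011010110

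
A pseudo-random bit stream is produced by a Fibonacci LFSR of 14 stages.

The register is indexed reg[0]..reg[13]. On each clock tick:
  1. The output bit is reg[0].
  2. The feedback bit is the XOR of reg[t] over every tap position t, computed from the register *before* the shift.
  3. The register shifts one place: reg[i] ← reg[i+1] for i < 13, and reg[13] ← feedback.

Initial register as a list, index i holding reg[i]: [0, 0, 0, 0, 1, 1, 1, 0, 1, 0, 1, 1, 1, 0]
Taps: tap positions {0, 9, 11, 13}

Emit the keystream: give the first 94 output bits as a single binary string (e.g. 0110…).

0000111010111011000000110001101011111000110110111000101110000011100000111011100010010000010011

k : reg_k → out_k, fb_k
0: 00001110101110 → 0, fb=1
1: 00011101011101 → 0, fb=1
2: 00111010111011 → 0, fb=0
3: 01110101110110 → 0, fb=0
4: 11101011101100 → 1, fb=0
5: 11010111011000 → 1, fb=0
6: 10101110110000 → 1, fb=0
7: 01011101100000 → 0, fb=0
8: 10111011000000 → 1, fb=1
9: 01110110000001 → 0, fb=1
10: 11101100000011 → 1, fb=0
11: 11011000000110 → 1, fb=0
12: 10110000001100 → 1, fb=0
13: 01100000011000 → 0, fb=1
14: 11000000110001 → 1, fb=1
15: 10000001100011 → 1, fb=0
16: 00000011000110 → 0, fb=1
17: 00000110001101 → 0, fb=0
18: 00001100011010 → 0, fb=1
19: 00011000110101 → 0, fb=1
20: 00110001101011 → 0, fb=1
21: 01100011010111 → 0, fb=1
22: 11000110101111 → 1, fb=1
23: 10001101011111 → 1, fb=0
24: 00011010111110 → 0, fb=0
25: 00110101111100 → 0, fb=0
26: 01101011111000 → 0, fb=1
27: 11010111110001 → 1, fb=1
28: 10101111100011 → 1, fb=0
29: 01011111000110 → 0, fb=1
30: 10111110001101 → 1, fb=1
31: 01111100011011 → 0, fb=0
32: 11111000110110 → 1, fb=1
33: 11110001101101 → 1, fb=1
34: 11100011011011 → 1, fb=1
35: 11000110110111 → 1, fb=0
36: 10001101101110 → 1, fb=0
37: 00011011011100 → 0, fb=0
38: 00110110111000 → 0, fb=1
39: 01101101110001 → 0, fb=0
40: 11011011100010 → 1, fb=1
41: 10110111000101 → 1, fb=1
42: 01101110001011 → 0, fb=1
43: 11011100010111 → 1, fb=0
44: 10111000101110 → 1, fb=0
45: 01110001011100 → 0, fb=0
46: 11100010111000 → 1, fb=0
47: 11000101110000 → 1, fb=0
48: 10001011100000 → 1, fb=1
49: 00010111000001 → 0, fb=1
50: 00101110000011 → 0, fb=1
51: 01011100000111 → 0, fb=0
52: 10111000001110 → 1, fb=0
53: 01110000011100 → 0, fb=0
54: 11100000111000 → 1, fb=0
55: 11000001110000 → 1, fb=0
56: 10000011100000 → 1, fb=1
57: 00000111000001 → 0, fb=1
58: 00001110000011 → 0, fb=1
59: 00011100000111 → 0, fb=0
60: 00111000001110 → 0, fb=1
61: 01110000011101 → 0, fb=1
62: 11100000111011 → 1, fb=1
63: 11000001110111 → 1, fb=0
64: 10000011101110 → 1, fb=0
65: 00000111011100 → 0, fb=0
66: 00001110111000 → 0, fb=1
67: 00011101110001 → 0, fb=0
68: 00111011100010 → 0, fb=0
69: 01110111000100 → 0, fb=1
70: 11101110001001 → 1, fb=0
71: 11011100010010 → 1, fb=0
72: 10111000100100 → 1, fb=0
73: 01110001001000 → 0, fb=0
74: 11100010010000 → 1, fb=0
75: 11000100100000 → 1, fb=1
76: 10001001000001 → 1, fb=0
77: 00010010000010 → 0, fb=0
78: 00100100000100 → 0, fb=1
79: 01001000001001 → 0, fb=1
80: 10010000010011 → 1, fb=1
81: 00100000100111 → 0, fb=0
82: 01000001001110 → 0, fb=1
83: 10000010011101 → 1, fb=0
84: 00000100111010 → 0, fb=1
85: 00001001110101 → 0, fb=1
86: 00010011101011 → 0, fb=1
87: 00100111010111 → 0, fb=1
88: 01001110101111 → 0, fb=0
89: 10011101011110 → 1, fb=1
90: 00111010111101 → 0, fb=1
91: 01110101111011 → 0, fb=0
92: 11101011110110 → 1, fb=1
93: 11010111101101 → 1, fb=1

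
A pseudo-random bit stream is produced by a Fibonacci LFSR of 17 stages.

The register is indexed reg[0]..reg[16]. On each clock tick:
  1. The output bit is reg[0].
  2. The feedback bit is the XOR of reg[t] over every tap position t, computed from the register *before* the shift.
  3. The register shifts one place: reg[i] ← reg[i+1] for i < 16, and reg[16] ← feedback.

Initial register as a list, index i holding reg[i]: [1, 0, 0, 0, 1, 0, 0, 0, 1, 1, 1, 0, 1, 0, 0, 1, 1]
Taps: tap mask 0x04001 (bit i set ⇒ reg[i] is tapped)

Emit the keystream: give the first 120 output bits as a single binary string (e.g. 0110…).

100010001110100111111011000101100011101011010001001110100010110100111010010111010011101001100010110001011000000101001011

k : reg_k → out_k, fb_k
0: 10001000111010011 → 1, fb=1
1: 00010001110100111 → 0, fb=1
2: 00100011101001111 → 0, fb=1
3: 01000111010011111 → 0, fb=1
4: 10001110100111111 → 1, fb=0
5: 00011101001111110 → 0, fb=1
6: 00111010011111101 → 0, fb=1
7: 01110100111111011 → 0, fb=0
8: 11101001111110110 → 1, fb=0
9: 11010011111101100 → 1, fb=0
10: 10100111111011000 → 1, fb=1
11: 01001111110110001 → 0, fb=0
12: 10011111101100010 → 1, fb=1
13: 00111111011000101 → 0, fb=1
14: 01111110110001011 → 0, fb=0
15: 11111101100010110 → 1, fb=0
16: 11111011000101100 → 1, fb=0
17: 11110110001011000 → 1, fb=1
18: 11101100010110001 → 1, fb=1
19: 11011000101100011 → 1, fb=1
20: 10110001011000111 → 1, fb=0
21: 01100010110001110 → 0, fb=1
22: 11000101100011101 → 1, fb=0
23: 10001011000111010 → 1, fb=1
24: 00010110001110101 → 0, fb=1
25: 00101100011101011 → 0, fb=0
26: 01011000111010110 → 0, fb=1
27: 10110001110101101 → 1, fb=0
28: 01100011101011010 → 0, fb=0
29: 11000111010110100 → 1, fb=0
30: 10001110101101000 → 1, fb=1
31: 00011101011010001 → 0, fb=0
32: 00111010110100010 → 0, fb=0
33: 01110101101000100 → 0, fb=1
34: 11101011010001001 → 1, fb=1
35: 11010110100010011 → 1, fb=1
36: 10101101000100111 → 1, fb=0
37: 01011010001001110 → 0, fb=1
38: 10110100010011101 → 1, fb=0
39: 01101000100111010 → 0, fb=0
40: 11010001001110100 → 1, fb=0
41: 10100010011101000 → 1, fb=1
42: 01000100111010001 → 0, fb=0
43: 10001001110100010 → 1, fb=1
44: 00010011101000101 → 0, fb=1
45: 00100111010001011 → 0, fb=0
46: 01001110100010110 → 0, fb=1
47: 10011101000101101 → 1, fb=0
48: 00111010001011010 → 0, fb=0
49: 01110100010110100 → 0, fb=1
50: 11101000101101001 → 1, fb=1
51: 11010001011010011 → 1, fb=1
52: 10100010110100111 → 1, fb=0
53: 01000101101001110 → 0, fb=1
54: 10001011010011101 → 1, fb=0
55: 00010110100111010 → 0, fb=0
56: 00101101001110100 → 0, fb=1
57: 01011010011101001 → 0, fb=0
58: 10110100111010010 → 1, fb=1
59: 01101001110100101 → 0, fb=1
60: 11010011101001011 → 1, fb=1
61: 10100111010010111 → 1, fb=0
62: 01001110100101110 → 0, fb=1
63: 10011101001011101 → 1, fb=0
64: 00111010010111010 → 0, fb=0
65: 01110100101110100 → 0, fb=1
66: 11101001011101001 → 1, fb=1
67: 11010010111010011 → 1, fb=1
68: 10100101110100111 → 1, fb=0
69: 01001011101001110 → 0, fb=1
70: 10010111010011101 → 1, fb=0
71: 00101110100111010 → 0, fb=0
72: 01011101001110100 → 0, fb=1
73: 10111010011101001 → 1, fb=1
74: 01110100111010011 → 0, fb=0
75: 11101001110100110 → 1, fb=0
76: 11010011101001100 → 1, fb=0
77: 10100111010011000 → 1, fb=1
78: 01001110100110001 → 0, fb=0
79: 10011101001100010 → 1, fb=1
80: 00111010011000101 → 0, fb=1
81: 01110100110001011 → 0, fb=0
82: 11101001100010110 → 1, fb=0
83: 11010011000101100 → 1, fb=0
84: 10100110001011000 → 1, fb=1
85: 01001100010110001 → 0, fb=0
86: 10011000101100010 → 1, fb=1
87: 00110001011000101 → 0, fb=1
88: 01100010110001011 → 0, fb=0
89: 11000101100010110 → 1, fb=0
90: 10001011000101100 → 1, fb=0
91: 00010110001011000 → 0, fb=0
92: 00101100010110000 → 0, fb=0
93: 01011000101100000 → 0, fb=0
94: 10110001011000000 → 1, fb=1
95: 01100010110000001 → 0, fb=0
96: 11000101100000010 → 1, fb=1
97: 10001011000000101 → 1, fb=0
98: 00010110000001010 → 0, fb=0
99: 00101100000010100 → 0, fb=1
100: 01011000000101001 → 0, fb=0
101: 10110000001010010 → 1, fb=1
102: 01100000010100101 → 0, fb=1
103: 11000000101001011 → 1, fb=1
104: 10000001010010111 → 1, fb=0
105: 00000010100101110 → 0, fb=1
106: 00000101001011101 → 0, fb=1
107: 00001010010111011 → 0, fb=0
108: 00010100101110110 → 0, fb=1
109: 00101001011101101 → 0, fb=1
110: 01010010111011011 → 0, fb=0
111: 10100101110110110 → 1, fb=0
112: 01001011101101100 → 0, fb=1
113: 10010111011011001 → 1, fb=1
114: 00101110110110011 → 0, fb=0
115: 01011101101100110 → 0, fb=1
116: 10111011011001101 → 1, fb=0
117: 01110110110011010 → 0, fb=0
118: 11101101100110100 → 1, fb=0
119: 11011011001101000 → 1, fb=1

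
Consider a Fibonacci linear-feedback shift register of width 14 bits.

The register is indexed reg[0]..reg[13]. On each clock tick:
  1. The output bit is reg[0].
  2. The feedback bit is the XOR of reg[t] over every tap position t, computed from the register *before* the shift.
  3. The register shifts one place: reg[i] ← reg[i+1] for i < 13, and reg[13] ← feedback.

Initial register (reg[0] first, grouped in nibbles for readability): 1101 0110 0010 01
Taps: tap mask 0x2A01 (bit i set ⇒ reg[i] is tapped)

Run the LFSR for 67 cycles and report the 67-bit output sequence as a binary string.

k : reg_k → out_k, fb_k
0: 11010110001001 → 1, fb=0
1: 10101100010010 → 1, fb=0
2: 01011000100100 → 0, fb=1
3: 10110001001001 → 1, fb=0
4: 01100010010010 → 0, fb=1
5: 11000100100101 → 1, fb=1
6: 10001001001011 → 1, fb=0
7: 00010010010110 → 0, fb=0
8: 00100100101100 → 0, fb=1
9: 01001001011001 → 0, fb=0
10: 10010010110010 → 1, fb=0
11: 00100101100100 → 0, fb=1
12: 01001011001001 → 0, fb=1
13: 10010110010011 → 1, fb=1
14: 00101100100111 → 0, fb=0
15: 01011001001110 → 0, fb=1
16: 10110010011101 → 1, fb=0
17: 01100100111010 → 0, fb=1
18: 11001001110101 → 1, fb=0
19: 10010011101010 → 1, fb=1
20: 00100111010101 → 0, fb=1
21: 01001110101011 → 0, fb=1
22: 10011101010111 → 1, fb=0
23: 00111010101110 → 0, fb=1
24: 01110101011101 → 0, fb=1
25: 11101010111011 → 1, fb=1
26: 11010101110111 → 1, fb=0
27: 10101011101110 → 1, fb=0
28: 01010111011100 → 0, fb=0
29: 10101110111000 → 1, fb=0
30: 01011101110000 → 0, fb=1
31: 10111011100001 → 1, fb=0
32: 01110111000010 → 0, fb=0
33: 11101110000100 → 1, fb=0
34: 11011100001000 → 1, fb=1
35: 10111000010001 → 1, fb=1
36: 01110000100011 → 0, fb=1
37: 11100001000111 → 1, fb=1
38: 11000010001111 → 1, fb=1
39: 10000100011111 → 1, fb=0
40: 00001000111110 → 0, fb=0
41: 00010001111100 → 0, fb=0
42: 00100011111000 → 0, fb=1
43: 01000111110001 → 0, fb=0
44: 10001111100010 → 1, fb=1
45: 00011111000101 → 0, fb=0
46: 00111110001010 → 0, fb=0
47: 01111100010100 → 0, fb=0
48: 11111000101000 → 1, fb=1
49: 11110001010001 → 1, fb=1
50: 11100010100011 → 1, fb=0
51: 11000101000110 → 1, fb=0
52: 10001010001100 → 1, fb=0
53: 00010100011000 → 0, fb=1
54: 00101000110001 → 0, fb=0
55: 01010001100010 → 0, fb=0
56: 10100011000100 → 1, fb=0
57: 01000110001000 → 0, fb=0
58: 10001100010000 → 1, fb=0
59: 00011000100000 → 0, fb=0
60: 00110001000000 → 0, fb=0
61: 01100010000000 → 0, fb=0
62: 11000100000000 → 1, fb=1
63: 10001000000001 → 1, fb=0
64: 00010000000010 → 0, fb=0
65: 00100000000100 → 0, fb=1
66: 01000000001001 → 0, fb=1

1101011000100100101100100111010101110111000010001111100010100011000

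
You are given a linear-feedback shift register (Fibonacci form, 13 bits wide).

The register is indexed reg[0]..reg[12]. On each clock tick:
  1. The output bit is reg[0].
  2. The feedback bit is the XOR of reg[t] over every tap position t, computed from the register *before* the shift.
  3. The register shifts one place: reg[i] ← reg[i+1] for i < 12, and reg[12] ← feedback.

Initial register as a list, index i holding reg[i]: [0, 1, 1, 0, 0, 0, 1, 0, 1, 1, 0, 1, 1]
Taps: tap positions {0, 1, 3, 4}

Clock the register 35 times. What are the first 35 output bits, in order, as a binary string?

tick  register→output (feedback)
  0  0110001011011→0 (1)
  1  1100010110111→1 (0)
  2  1000101101110→1 (0)
  3  0001011011100→0 (1)
  4  0010110111001→0 (1)
  5  0101101110011→0 (1)
  6  1011011100111→1 (0)
  7  0110111001110→0 (0)
  8  1101110011100→1 (0)
  9  1011100111000→1 (1)
 10  0111001110001→0 (0)
 11  1110011100010→1 (0)
 12  1100111000100→1 (1)
 13  1001110001001→1 (1)
 14  0011100010011→0 (0)
 15  0111000100110→0 (0)
 16  1110001001100→1 (0)
 17  1100010011000→1 (0)
 18  1000100110000→1 (0)
 19  0001001100000→0 (1)
 20  0010011000001→0 (0)
 21  0100110000010→0 (0)
 22  1001100000100→1 (1)
 23  0011000001001→0 (1)
 24  0110000010011→0 (1)
 25  1100000100111→1 (0)
 26  1000001001110→1 (1)
 27  0000010011101→0 (0)
 28  0000100111010→0 (1)
 29  0001001110101→0 (1)
 30  0010011101011→0 (0)
 31  0100111010110→0 (0)
 32  1001110101100→1 (1)
 33  0011101011001→0 (0)
 34  0111010110010→0 (0)

01100010110111001110001001100000100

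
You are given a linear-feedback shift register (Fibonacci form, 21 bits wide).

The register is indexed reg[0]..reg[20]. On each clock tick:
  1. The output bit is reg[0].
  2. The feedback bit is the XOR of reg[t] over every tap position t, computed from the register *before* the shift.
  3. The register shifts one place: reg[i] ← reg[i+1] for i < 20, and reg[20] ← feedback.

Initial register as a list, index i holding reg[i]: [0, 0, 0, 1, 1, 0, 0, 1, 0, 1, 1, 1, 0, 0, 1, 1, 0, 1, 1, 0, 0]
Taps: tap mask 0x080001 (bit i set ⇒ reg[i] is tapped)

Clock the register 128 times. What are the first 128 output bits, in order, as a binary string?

k : reg_k → out_k, fb_k
0: 000110010111001101100 → 0, fb=0
1: 001100101110011011000 → 0, fb=0
2: 011001011100110110000 → 0, fb=0
3: 110010111001101100000 → 1, fb=1
4: 100101110011011000001 → 1, fb=1
5: 001011100110110000011 → 0, fb=1
6: 010111001101100000111 → 0, fb=1
7: 101110011011000001111 → 1, fb=0
8: 011100110110000011110 → 0, fb=1
9: 111001101100000111101 → 1, fb=1
10: 110011011000001111011 → 1, fb=0
11: 100110110000011110110 → 1, fb=0
12: 001101100000111101100 → 0, fb=0
13: 011011000001111011000 → 0, fb=0
14: 110110000011110110000 → 1, fb=1
15: 101100000111101100001 → 1, fb=1
16: 011000001111011000011 → 0, fb=1
17: 110000011110110000111 → 1, fb=0
18: 100000111101100001110 → 1, fb=0
19: 000001111011000011100 → 0, fb=0
20: 000011110110000111000 → 0, fb=0
21: 000111101100001110000 → 0, fb=0
22: 001111011000011100000 → 0, fb=0
23: 011110110000111000000 → 0, fb=0
24: 111101100001110000000 → 1, fb=1
25: 111011000011100000001 → 1, fb=1
26: 110110000111000000011 → 1, fb=0
27: 101100001110000000110 → 1, fb=0
28: 011000011100000001100 → 0, fb=0
29: 110000111000000011000 → 1, fb=1
30: 100001110000000110001 → 1, fb=1
31: 000011100000001100011 → 0, fb=1
32: 000111000000011000111 → 0, fb=1
33: 001110000000110001111 → 0, fb=1
34: 011100000001100011111 → 0, fb=1
35: 111000000011000111111 → 1, fb=0
36: 110000000110001111110 → 1, fb=0
37: 100000001100011111100 → 1, fb=1
38: 000000011000111111001 → 0, fb=0
39: 000000110001111110010 → 0, fb=1
40: 000001100011111100101 → 0, fb=0
41: 000011000111111001010 → 0, fb=1
42: 000110001111110010101 → 0, fb=0
43: 001100011111100101010 → 0, fb=1
44: 011000111111001010101 → 0, fb=0
45: 110001111110010101010 → 1, fb=0
46: 100011111100101010100 → 1, fb=1
47: 000111111001010101001 → 0, fb=0
48: 001111110010101010010 → 0, fb=1
49: 011111100101010100101 → 0, fb=0
50: 111111001010101001010 → 1, fb=0
51: 111110010101010010100 → 1, fb=1
52: 111100101010100101001 → 1, fb=1
53: 111001010101001010011 → 1, fb=0
54: 110010101010010100110 → 1, fb=0
55: 100101010100101001100 → 1, fb=1
56: 001010101001010011001 → 0, fb=0
57: 010101010010100110010 → 0, fb=1
58: 101010100101001100101 → 1, fb=1
59: 010101001010011001011 → 0, fb=1
60: 101010010100110010111 → 1, fb=0
61: 010100101001100101110 → 0, fb=1
62: 101001010011001011101 → 1, fb=1
63: 010010100110010111011 → 0, fb=1
64: 100101001100101110111 → 1, fb=0
65: 001010011001011101110 → 0, fb=1
66: 010100110010111011101 → 0, fb=0
67: 101001100101110111010 → 1, fb=0
68: 010011001011101110100 → 0, fb=0
69: 100110010111011101000 → 1, fb=1
70: 001100101110111010001 → 0, fb=0
71: 011001011101110100010 → 0, fb=1
72: 110010111011101000101 → 1, fb=1
73: 100101110111010001011 → 1, fb=0
74: 001011101110100010110 → 0, fb=1
75: 010111011101000101101 → 0, fb=0
76: 101110111010001011010 → 1, fb=0
77: 011101110100010110100 → 0, fb=0
78: 111011101000101101000 → 1, fb=1
79: 110111010001011010001 → 1, fb=1
80: 101110100010110100011 → 1, fb=0
81: 011101000101101000110 → 0, fb=1
82: 111010001011010001101 → 1, fb=1
83: 110100010110100011011 → 1, fb=0
84: 101000101101000110110 → 1, fb=0
85: 010001011010001101100 → 0, fb=0
86: 100010110100011011000 → 1, fb=1
87: 000101101000110110001 → 0, fb=0
88: 001011010001101100010 → 0, fb=1
89: 010110100011011000101 → 0, fb=0
90: 101101000110110001010 → 1, fb=0
91: 011010001101100010100 → 0, fb=0
92: 110100011011000101000 → 1, fb=1
93: 101000110110001010001 → 1, fb=1
94: 010001101100010100011 → 0, fb=1
95: 100011011000101000111 → 1, fb=0
96: 000110110001010001110 → 0, fb=1
97: 001101100010100011101 → 0, fb=0
98: 011011000101000111010 → 0, fb=1
99: 110110001010001110101 → 1, fb=1
100: 101100010100011101011 → 1, fb=0
101: 011000101000111010110 → 0, fb=1
102: 110001010001110101101 → 1, fb=1
103: 100010100011101011011 → 1, fb=0
104: 000101000111010110110 → 0, fb=1
105: 001010001110101101101 → 0, fb=0
106: 010100011101011011010 → 0, fb=1
107: 101000111010110110101 → 1, fb=1
108: 010001110101101101011 → 0, fb=1
109: 100011101011011010111 → 1, fb=0
110: 000111010110110101110 → 0, fb=1
111: 001110101101101011101 → 0, fb=0
112: 011101011011010111010 → 0, fb=1
113: 111010110110101110101 → 1, fb=1
114: 110101101101011101011 → 1, fb=0
115: 101011011010111010110 → 1, fb=0
116: 010110110101110101100 → 0, fb=0
117: 101101101011101011000 → 1, fb=1
118: 011011010111010110001 → 0, fb=0
119: 110110101110101100010 → 1, fb=0
120: 101101011101011000100 → 1, fb=1
121: 011010111010110001001 → 0, fb=0
122: 110101110101100010010 → 1, fb=0
123: 101011101011000100100 → 1, fb=1
124: 010111010110001001001 → 0, fb=0
125: 101110101100010010010 → 1, fb=0
126: 011101011000100100100 → 0, fb=0
127: 111010110001001001000 → 1, fb=1

00011001011100110110000011110110000111000000011000111111001010101001010011001011101110100010110100011011000101000111010110110101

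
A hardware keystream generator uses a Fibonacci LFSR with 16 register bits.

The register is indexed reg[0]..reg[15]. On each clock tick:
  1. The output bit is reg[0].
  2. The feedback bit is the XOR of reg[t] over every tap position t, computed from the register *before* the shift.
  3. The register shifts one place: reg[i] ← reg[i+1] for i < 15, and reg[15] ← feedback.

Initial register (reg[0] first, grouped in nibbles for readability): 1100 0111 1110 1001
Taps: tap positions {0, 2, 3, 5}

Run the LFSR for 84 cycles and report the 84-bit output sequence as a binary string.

110001111110100100011010001001101110011101010110101010100110110000011101001111110010

tick  register→output (feedback)
  0  1100011111101001→1 (0)
  1  1000111111010010→1 (0)
  2  0001111110100100→0 (0)
  3  0011111101001000→0 (1)
  4  0111111010010001→0 (1)
  5  1111110100100011→1 (0)
  6  1111101001000110→1 (1)
  7  1111010010001101→1 (0)
  8  1110100100011010→1 (0)
  9  1101001000110100→1 (0)
 10  1010010001101000→1 (1)
 11  0100100011010001→0 (0)
 12  1001000110100010→1 (0)
 13  0010001101000100→0 (1)
 14  0100011010001001→0 (1)
 15  1000110100010011→1 (0)
 16  0001101000100110→0 (1)
 17  0011010001001101→0 (1)
 18  0110100010011011→0 (1)
 19  1101000100110111→1 (0)
 20  1010001001101110→1 (0)
 21  0100010011011100→0 (1)
 22  1000100110111001→1 (1)
 23  0001001101110011→0 (1)
 24  0010011011100111→0 (0)
 25  0100110111001110→0 (1)
 26  1001101110011101→1 (0)
 27  0011011100111010→0 (1)
 28  0110111001110101→0 (0)
 29  1101110011101010→1 (1)
 30  1011100111010101→1 (1)
 31  0111001110101011→0 (0)
 32  1110011101010110→1 (1)
 33  1100111010101101→1 (0)
 34  1001110101011010→1 (1)
 35  0011101010110101→0 (0)
 36  0111010101101010→0 (1)
 37  1110101011010101→1 (0)
 38  1101010110101010→1 (1)
 39  1010101101010101→1 (0)
 40  0101011010101010→0 (0)
 41  1010110101010100→1 (1)
 42  0101101010101001→0 (1)
 43  1011010101010011→1 (0)
 44  0110101010100110→0 (1)
 45  1101010101001101→1 (1)
 46  1010101010011011→1 (0)
 47  0101010100110110→0 (0)
 48  1010101001101100→1 (0)
 49  0101010011011000→0 (0)
 50  1010100110110000→1 (0)
 51  0101001101100000→0 (1)
 52  1010011011000001→1 (1)
 53  0100110110000011→0 (1)
 54  1001101100000111→1 (0)
 55  0011011000001110→0 (1)
 56  0110110000011101→0 (0)
 57  1101100000111010→1 (0)
 58  1011000001110100→1 (1)
 59  0110000011101001→0 (1)
 60  1100000111010011→1 (1)
 61  1000001110100111→1 (1)
 62  0000011101001111→0 (1)
 63  0000111010011111→0 (1)
 64  0001110100111111→0 (0)
 65  0011101001111110→0 (0)
 66  0111010011111100→0 (1)
 67  1110100111111001→1 (0)
 68  1101001111110010→1 (0)
 69  1010011111100100→1 (1)
 70  0100111111001001→0 (1)
 71  1001111110010011→1 (1)
 72  0011111100100111→0 (1)
 73  0111111001001111→0 (1)
 74  1111110010011111→1 (0)
 75  1111100100111110→1 (1)
 76  1111001001111101→1 (1)
 77  1110010011111011→1 (1)
 78  1100100111110111→1 (1)
 79  1001001111101111→1 (0)
 80  0010011111011110→0 (0)
 81  0100111110111100→0 (1)
 82  1001111101111001→1 (1)
 83  0011111011110011→0 (1)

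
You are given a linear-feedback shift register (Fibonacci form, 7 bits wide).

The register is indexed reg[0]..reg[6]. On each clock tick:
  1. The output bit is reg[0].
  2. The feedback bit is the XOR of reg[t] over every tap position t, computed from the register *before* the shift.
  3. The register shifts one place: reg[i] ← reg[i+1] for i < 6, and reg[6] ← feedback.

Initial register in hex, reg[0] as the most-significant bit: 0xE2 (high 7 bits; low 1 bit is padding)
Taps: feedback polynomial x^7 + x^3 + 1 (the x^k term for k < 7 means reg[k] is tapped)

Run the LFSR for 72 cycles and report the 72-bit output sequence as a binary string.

111000111111100001110111100101100100100000010001001100010111010110110000

tick  register→output (feedback)
  0  1110001→1 (1)
  1  1100011→1 (1)
  2  1000111→1 (1)
  3  0001111→0 (1)
  4  0011111→0 (1)
  5  0111111→0 (1)
  6  1111111→1 (0)
  7  1111110→1 (0)
  8  1111100→1 (0)
  9  1111000→1 (0)
 10  1110000→1 (1)
 11  1100001→1 (1)
 12  1000011→1 (1)
 13  0000111→0 (0)
 14  0001110→0 (1)
 15  0011101→0 (1)
 16  0111011→0 (1)
 17  1110111→1 (1)
 18  1101111→1 (0)
 19  1011110→1 (0)
 20  0111100→0 (1)
 21  1111001→1 (0)
 22  1110010→1 (1)
 23  1100101→1 (1)
 24  1001011→1 (0)
 25  0010110→0 (0)
 26  0101100→0 (1)
 27  1011001→1 (0)
 28  0110010→0 (0)
 29  1100100→1 (1)
 30  1001001→1 (0)
 31  0010010→0 (0)
 32  0100100→0 (0)
 33  1001000→1 (0)
 34  0010000→0 (0)
 35  0100000→0 (0)
 36  1000000→1 (1)
 37  0000001→0 (0)
 38  0000010→0 (0)
 39  0000100→0 (0)
 40  0001000→0 (1)
 41  0010001→0 (0)
 42  0100010→0 (0)
 43  1000100→1 (1)
 44  0001001→0 (1)
 45  0010011→0 (0)
 46  0100110→0 (0)
 47  1001100→1 (0)
 48  0011000→0 (1)
 49  0110001→0 (0)
 50  1100010→1 (1)
 51  1000101→1 (1)
 52  0001011→0 (1)
 53  0010111→0 (0)
 54  0101110→0 (1)
 55  1011101→1 (0)
 56  0111010→0 (1)
 57  1110101→1 (1)
 58  1101011→1 (0)
 59  1010110→1 (1)
 60  0101101→0 (1)
 61  1011011→1 (0)
 62  0110110→0 (0)
 63  1101100→1 (0)
 64  1011000→1 (0)
 65  0110000→0 (0)
 66  1100000→1 (1)
 67  1000001→1 (1)
 68  0000011→0 (0)
 69  0000110→0 (0)
 70  0001100→0 (1)
 71  0011001→0 (1)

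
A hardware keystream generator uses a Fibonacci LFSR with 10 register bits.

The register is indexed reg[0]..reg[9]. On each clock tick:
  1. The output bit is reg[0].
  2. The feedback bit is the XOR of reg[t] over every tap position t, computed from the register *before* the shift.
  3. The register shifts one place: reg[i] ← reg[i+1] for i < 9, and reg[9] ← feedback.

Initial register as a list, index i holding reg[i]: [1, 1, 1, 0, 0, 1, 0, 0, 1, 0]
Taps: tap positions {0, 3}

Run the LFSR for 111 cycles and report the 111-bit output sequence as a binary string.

111001001011000001001100100010100011011011100000011110001110111111100100001100010110111010000110101011001111001

k : reg_k → out_k, fb_k
0: 1110010010 → 1, fb=1
1: 1100100101 → 1, fb=1
2: 1001001011 → 1, fb=0
3: 0010010110 → 0, fb=0
4: 0100101100 → 0, fb=0
5: 1001011000 → 1, fb=0
6: 0010110000 → 0, fb=0
7: 0101100000 → 0, fb=1
8: 1011000001 → 1, fb=0
9: 0110000010 → 0, fb=0
10: 1100000100 → 1, fb=1
11: 1000001001 → 1, fb=1
12: 0000010011 → 0, fb=0
13: 0000100110 → 0, fb=0
14: 0001001100 → 0, fb=1
15: 0010011001 → 0, fb=0
16: 0100110010 → 0, fb=0
17: 1001100100 → 1, fb=0
18: 0011001000 → 0, fb=1
19: 0110010001 → 0, fb=0
20: 1100100010 → 1, fb=1
21: 1001000101 → 1, fb=0
22: 0010001010 → 0, fb=0
23: 0100010100 → 0, fb=0
24: 1000101000 → 1, fb=1
25: 0001010001 → 0, fb=1
26: 0010100011 → 0, fb=0
27: 0101000110 → 0, fb=1
28: 1010001101 → 1, fb=1
29: 0100011011 → 0, fb=0
30: 1000110110 → 1, fb=1
31: 0001101101 → 0, fb=1
32: 0011011011 → 0, fb=1
33: 0110110111 → 0, fb=0
34: 1101101110 → 1, fb=0
35: 1011011100 → 1, fb=0
36: 0110111000 → 0, fb=0
37: 1101110000 → 1, fb=0
38: 1011100000 → 1, fb=0
39: 0111000000 → 0, fb=1
40: 1110000001 → 1, fb=1
41: 1100000011 → 1, fb=1
42: 1000000111 → 1, fb=1
43: 0000001111 → 0, fb=0
44: 0000011110 → 0, fb=0
45: 0000111100 → 0, fb=0
46: 0001111000 → 0, fb=1
47: 0011110001 → 0, fb=1
48: 0111100011 → 0, fb=1
49: 1111000111 → 1, fb=0
50: 1110001110 → 1, fb=1
51: 1100011101 → 1, fb=1
52: 1000111011 → 1, fb=1
53: 0001110111 → 0, fb=1
54: 0011101111 → 0, fb=1
55: 0111011111 → 0, fb=1
56: 1110111111 → 1, fb=1
57: 1101111111 → 1, fb=0
58: 1011111110 → 1, fb=0
59: 0111111100 → 0, fb=1
60: 1111111001 → 1, fb=0
61: 1111110010 → 1, fb=0
62: 1111100100 → 1, fb=0
63: 1111001000 → 1, fb=0
64: 1110010000 → 1, fb=1
65: 1100100001 → 1, fb=1
66: 1001000011 → 1, fb=0
67: 0010000110 → 0, fb=0
68: 0100001100 → 0, fb=0
69: 1000011000 → 1, fb=1
70: 0000110001 → 0, fb=0
71: 0001100010 → 0, fb=1
72: 0011000101 → 0, fb=1
73: 0110001011 → 0, fb=0
74: 1100010110 → 1, fb=1
75: 1000101101 → 1, fb=1
76: 0001011011 → 0, fb=1
77: 0010110111 → 0, fb=0
78: 0101101110 → 0, fb=1
79: 1011011101 → 1, fb=0
80: 0110111010 → 0, fb=0
81: 1101110100 → 1, fb=0
82: 1011101000 → 1, fb=0
83: 0111010000 → 0, fb=1
84: 1110100001 → 1, fb=1
85: 1101000011 → 1, fb=0
86: 1010000110 → 1, fb=1
87: 0100001101 → 0, fb=0
88: 1000011010 → 1, fb=1
89: 0000110101 → 0, fb=0
90: 0001101010 → 0, fb=1
91: 0011010101 → 0, fb=1
92: 0110101011 → 0, fb=0
93: 1101010110 → 1, fb=0
94: 1010101100 → 1, fb=1
95: 0101011001 → 0, fb=1
96: 1010110011 → 1, fb=1
97: 0101100111 → 0, fb=1
98: 1011001111 → 1, fb=0
99: 0110011110 → 0, fb=0
100: 1100111100 → 1, fb=1
101: 1001111001 → 1, fb=0
102: 0011110010 → 0, fb=1
103: 0111100101 → 0, fb=1
104: 1111001011 → 1, fb=0
105: 1110010110 → 1, fb=1
106: 1100101101 → 1, fb=1
107: 1001011011 → 1, fb=0
108: 0010110110 → 0, fb=0
109: 0101101100 → 0, fb=1
110: 1011011001 → 1, fb=0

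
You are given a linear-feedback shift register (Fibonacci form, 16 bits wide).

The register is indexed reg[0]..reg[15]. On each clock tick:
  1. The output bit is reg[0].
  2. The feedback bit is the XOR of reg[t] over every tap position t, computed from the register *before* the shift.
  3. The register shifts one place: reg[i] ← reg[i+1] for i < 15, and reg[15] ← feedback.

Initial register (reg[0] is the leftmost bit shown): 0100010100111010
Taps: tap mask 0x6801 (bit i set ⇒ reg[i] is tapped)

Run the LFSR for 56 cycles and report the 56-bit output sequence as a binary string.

01000101001110100100110110000111010011010000110111100111

tick  register→output (feedback)
  0  0100010100111010→0 (0)
  1  1000101001110100→1 (1)
  2  0001010011101001→0 (0)
  3  0010100111010010→0 (0)
  4  0101001110100100→0 (1)
  5  1010011101001001→1 (1)
  6  0100111010010011→0 (0)
  7  1001110100100110→1 (1)
  8  0011101001001101→0 (1)
  9  0111010010011011→0 (0)
 10  1110100100110110→1 (0)
 11  1101001001101100→1 (0)
 12  1010010011011000→1 (0)
 13  0100100110110000→0 (1)
 14  1001001101100001→1 (1)
 15  0010011011000011→0 (1)
 16  0100110110000111→0 (0)
 17  1001101100001110→1 (1)
 18  0011011000011101→0 (0)
 19  0110110000111010→0 (0)
 20  1101100001110100→1 (1)
 21  1011000011101001→1 (1)
 22  0110000111010011→0 (0)
 23  1100001110100110→1 (1)
 24  1000011101001101→1 (0)
 25  0000111010011010→0 (0)
 26  0001110100110100→0 (0)
 27  0011101001101000→0 (0)
 28  0111010011010000→0 (1)
 29  1110100110100001→1 (1)
 30  1101001101000011→1 (0)
 31  1010011010000110→1 (1)
 32  0100110100001101→0 (1)
 33  1001101000011011→1 (1)
 34  0011010000110111→0 (1)
 35  0110100001101111→0 (0)
 36  1101000011011110→1 (0)
 37  1010000110111100→1 (1)
 38  0100001101111001→0 (1)
 39  1000011011110011→1 (1)
 40  0000110111100111→0 (0)
 41  0001101111001110→0 (0)
 42  0011011110011100→0 (0)
 43  0110111100111000→0 (1)
 44  1101111001110001→1 (0)
 45  1011110011100010→1 (0)
 46  0111100111000100→0 (1)
 47  1111001110001001→1 (1)
 48  1110011100010011→1 (1)
 49  1100111000100111→1 (1)
 50  1001110001001111→1 (1)
 51  0011100010011111→0 (1)
 52  0111000100111111→0 (1)
 53  1110001001111111→1 (0)
 54  1100010011111110→1 (0)
 55  1000100111111100→1 (1)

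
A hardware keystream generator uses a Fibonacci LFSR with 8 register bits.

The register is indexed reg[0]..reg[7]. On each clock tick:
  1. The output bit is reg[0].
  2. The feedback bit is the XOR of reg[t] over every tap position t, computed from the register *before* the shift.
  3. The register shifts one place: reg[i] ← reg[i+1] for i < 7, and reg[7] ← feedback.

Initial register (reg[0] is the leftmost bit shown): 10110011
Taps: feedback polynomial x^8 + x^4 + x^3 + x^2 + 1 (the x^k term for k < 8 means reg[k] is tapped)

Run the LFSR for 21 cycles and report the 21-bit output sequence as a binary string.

step | reg (before) | out | fb
   0 | 10110011 | 1 | 1
   1 | 01100111 | 0 | 1
   2 | 11001111 | 1 | 0
   3 | 10011110 | 1 | 1
   4 | 00111101 | 0 | 1
   5 | 01111011 | 0 | 1
   6 | 11110111 | 1 | 1
   7 | 11101111 | 1 | 1
   8 | 11011111 | 1 | 1
   9 | 10111111 | 1 | 0
  10 | 01111110 | 0 | 1
  11 | 11111101 | 1 | 0
  12 | 11111010 | 1 | 0
  13 | 11110100 | 1 | 1
  14 | 11101001 | 1 | 1
  15 | 11010011 | 1 | 0
  16 | 10100110 | 1 | 0
  17 | 01001100 | 0 | 1
  18 | 10011001 | 1 | 1
  19 | 00110011 | 0 | 0
  20 | 01100110 | 0 | 1

101100111101111110100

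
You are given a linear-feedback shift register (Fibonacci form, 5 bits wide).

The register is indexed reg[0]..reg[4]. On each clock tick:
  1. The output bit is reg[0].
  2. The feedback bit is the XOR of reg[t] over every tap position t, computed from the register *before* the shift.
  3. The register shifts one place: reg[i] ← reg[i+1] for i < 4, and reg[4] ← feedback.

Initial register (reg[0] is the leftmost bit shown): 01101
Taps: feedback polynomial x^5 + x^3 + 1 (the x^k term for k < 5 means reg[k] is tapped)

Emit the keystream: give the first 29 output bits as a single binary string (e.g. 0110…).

01101001000010101110110001111

step | reg (before) | out | fb
   0 | 01101 | 0 | 0
   1 | 11010 | 1 | 0
   2 | 10100 | 1 | 1
   3 | 01001 | 0 | 0
   4 | 10010 | 1 | 0
   5 | 00100 | 0 | 0
   6 | 01000 | 0 | 0
   7 | 10000 | 1 | 1
   8 | 00001 | 0 | 0
   9 | 00010 | 0 | 1
  10 | 00101 | 0 | 0
  11 | 01010 | 0 | 1
  12 | 10101 | 1 | 1
  13 | 01011 | 0 | 1
  14 | 10111 | 1 | 0
  15 | 01110 | 0 | 1
  16 | 11101 | 1 | 1
  17 | 11011 | 1 | 0
  18 | 10110 | 1 | 0
  19 | 01100 | 0 | 0
  20 | 11000 | 1 | 1
  21 | 10001 | 1 | 1
  22 | 00011 | 0 | 1
  23 | 00111 | 0 | 1
  24 | 01111 | 0 | 1
  25 | 11111 | 1 | 0
  26 | 11110 | 1 | 0
  27 | 11100 | 1 | 1
  28 | 11001 | 1 | 1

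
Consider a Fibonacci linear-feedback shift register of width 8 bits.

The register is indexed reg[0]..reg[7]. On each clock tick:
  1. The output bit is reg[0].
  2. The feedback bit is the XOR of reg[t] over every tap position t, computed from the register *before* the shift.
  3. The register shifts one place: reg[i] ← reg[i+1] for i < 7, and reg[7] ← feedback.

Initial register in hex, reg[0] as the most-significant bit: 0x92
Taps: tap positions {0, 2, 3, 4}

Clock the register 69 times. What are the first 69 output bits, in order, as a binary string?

100100100110111001000001010110110101100101100001111101101111010111010

step | reg (before) | out | fb
   0 | 10010010 | 1 | 0
   1 | 00100100 | 0 | 1
   2 | 01001001 | 0 | 1
   3 | 10010011 | 1 | 0
   4 | 00100110 | 0 | 1
   5 | 01001101 | 0 | 1
   6 | 10011011 | 1 | 1
   7 | 00110111 | 0 | 0
   8 | 01101110 | 0 | 0
   9 | 11011100 | 1 | 1
  10 | 10111001 | 1 | 0
  11 | 01110010 | 0 | 0
  12 | 11100100 | 1 | 0
  13 | 11001000 | 1 | 0
  14 | 10010000 | 1 | 0
  15 | 00100000 | 0 | 1
  16 | 01000001 | 0 | 0
  17 | 10000010 | 1 | 1
  18 | 00000101 | 0 | 0
  19 | 00001010 | 0 | 1
  20 | 00010101 | 0 | 1
  21 | 00101011 | 0 | 0
  22 | 01010110 | 0 | 1
  23 | 10101101 | 1 | 1
  24 | 01011011 | 0 | 0
  25 | 10110110 | 1 | 1
  26 | 01101101 | 0 | 0
  27 | 11011010 | 1 | 1
  28 | 10110101 | 1 | 1
  29 | 01101011 | 0 | 0
  30 | 11010110 | 1 | 0
  31 | 10101100 | 1 | 1
  32 | 01011001 | 0 | 0
  33 | 10110010 | 1 | 1
  34 | 01100101 | 0 | 1
  35 | 11001011 | 1 | 0
  36 | 10010110 | 1 | 0
  37 | 00101100 | 0 | 0
  38 | 01011000 | 0 | 0
  39 | 10110000 | 1 | 1
  40 | 01100001 | 0 | 1
  41 | 11000011 | 1 | 1
  42 | 10000111 | 1 | 1
  43 | 00001111 | 0 | 1
  44 | 00011111 | 0 | 0
  45 | 00111110 | 0 | 1
  46 | 01111101 | 0 | 1
  47 | 11111011 | 1 | 0
  48 | 11110110 | 1 | 1
  49 | 11101101 | 1 | 1
  50 | 11011011 | 1 | 1
  51 | 10110111 | 1 | 1
  52 | 01101111 | 0 | 0
  53 | 11011110 | 1 | 1
  54 | 10111101 | 1 | 0
  55 | 01111010 | 0 | 1
  56 | 11110101 | 1 | 1
  57 | 11101011 | 1 | 1
  58 | 11010111 | 1 | 0
  59 | 10101110 | 1 | 1
  60 | 01011101 | 0 | 0
  61 | 10111010 | 1 | 0
  62 | 01110100 | 0 | 0
  63 | 11101000 | 1 | 1
  64 | 11010001 | 1 | 0
  65 | 10100010 | 1 | 0
  66 | 01000100 | 0 | 0
  67 | 10001000 | 1 | 0
  68 | 00010000 | 0 | 1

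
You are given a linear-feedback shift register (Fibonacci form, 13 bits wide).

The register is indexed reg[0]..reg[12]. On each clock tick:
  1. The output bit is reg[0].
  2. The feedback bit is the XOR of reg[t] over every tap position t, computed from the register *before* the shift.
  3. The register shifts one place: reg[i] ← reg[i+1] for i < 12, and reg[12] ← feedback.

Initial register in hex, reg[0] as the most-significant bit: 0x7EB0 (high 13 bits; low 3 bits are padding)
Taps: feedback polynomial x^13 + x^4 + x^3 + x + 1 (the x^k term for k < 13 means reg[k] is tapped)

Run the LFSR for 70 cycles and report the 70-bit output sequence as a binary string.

step | reg (before) | out | fb
   0 | 0111111010110 | 0 | 1
   1 | 1111110101101 | 1 | 0
   2 | 1111101011010 | 1 | 0
   3 | 1111010110100 | 1 | 1
   4 | 1110101101001 | 1 | 1
   5 | 1101011010011 | 1 | 1
   6 | 1010110100111 | 1 | 0
   7 | 0101101001110 | 0 | 1
   8 | 1011010011101 | 1 | 0
   9 | 0110100111010 | 0 | 0
  10 | 1101001110100 | 1 | 1
  11 | 1010011101001 | 1 | 1
  12 | 0100111010011 | 0 | 0
  13 | 1001110100110 | 1 | 1
  14 | 0011101001101 | 0 | 0
  15 | 0111010011010 | 0 | 0
  16 | 1110100110100 | 1 | 1
  17 | 1101001101001 | 1 | 1
  18 | 1010011010011 | 1 | 1
  19 | 0100110100111 | 0 | 0
  20 | 1001101001110 | 1 | 1
  21 | 0011010011101 | 0 | 1
  22 | 0110100111011 | 0 | 0
  23 | 1101001110110 | 1 | 1
  24 | 1010011101101 | 1 | 1
  25 | 0100111011011 | 0 | 0
  26 | 1001110110110 | 1 | 1
  27 | 0011101101101 | 0 | 0
  28 | 0111011011010 | 0 | 0
  29 | 1110110110100 | 1 | 1
  30 | 1101101101001 | 1 | 0
  31 | 1011011010010 | 1 | 0
  32 | 0110110100100 | 0 | 0
  33 | 1101101001000 | 1 | 0
  34 | 1011010010000 | 1 | 0
  35 | 0110100100000 | 0 | 0
  36 | 1101001000000 | 1 | 1
  37 | 1010010000001 | 1 | 1
  38 | 0100100000011 | 0 | 0
  39 | 1001000000110 | 1 | 0
  40 | 0010000001100 | 0 | 0
  41 | 0100000011000 | 0 | 1
  42 | 1000000110001 | 1 | 1
  43 | 0000001100011 | 0 | 0
  44 | 0000011000110 | 0 | 0
  45 | 0000110001100 | 0 | 1
  46 | 0001100011001 | 0 | 0
  47 | 0011000110010 | 0 | 1
  48 | 0110001100101 | 0 | 1
  49 | 1100011001011 | 1 | 0
  50 | 1000110010110 | 1 | 0
  51 | 0001100101100 | 0 | 0
  52 | 0011001011000 | 0 | 1
  53 | 0110010110001 | 0 | 1
  54 | 1100101100011 | 1 | 1
  55 | 1001011000111 | 1 | 0
  56 | 0010110001110 | 0 | 1
  57 | 0101100011101 | 0 | 1
  58 | 1011000111011 | 1 | 0
  59 | 0110001110110 | 0 | 1
  60 | 1100011101101 | 1 | 0
  61 | 1000111011010 | 1 | 0
  62 | 0001110110100 | 0 | 0
  63 | 0011101101000 | 0 | 0
  64 | 0111011010000 | 0 | 0
  65 | 1110110100000 | 1 | 1
  66 | 1101101000001 | 1 | 0
  67 | 1011010000010 | 1 | 0
  68 | 0110100000100 | 0 | 0
  69 | 1101000001000 | 1 | 1

0111111010110100111010011010011101101101001000000110001100101100011101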